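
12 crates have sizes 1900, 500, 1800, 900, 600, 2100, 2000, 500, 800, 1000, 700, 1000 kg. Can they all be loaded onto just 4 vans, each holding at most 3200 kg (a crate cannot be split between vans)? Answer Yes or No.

Total = 13800 kg; ⌈13800/3200⌉ = 5.
At least 5 vans are required, but only 4 are allowed.

No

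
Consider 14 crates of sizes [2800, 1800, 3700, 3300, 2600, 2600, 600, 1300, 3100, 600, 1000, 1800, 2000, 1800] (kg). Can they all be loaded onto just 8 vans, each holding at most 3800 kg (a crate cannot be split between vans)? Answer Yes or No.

Total = 29000 kg; ⌈29000/3800⌉ = 8.
The bound of 8 does not rule out 8, but exhaustive search shows no assignment into 8 vans of capacity 3800 kg exists — the minimum is 9.

No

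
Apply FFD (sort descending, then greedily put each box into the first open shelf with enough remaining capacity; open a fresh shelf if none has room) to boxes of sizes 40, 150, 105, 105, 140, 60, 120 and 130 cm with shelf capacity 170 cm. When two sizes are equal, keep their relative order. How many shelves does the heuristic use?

6

Sorted descending: 150, 140, 130, 120, 105, 105, 60, 40.
  150 → shelf 1 (new)  [load 150/170]
  140 → shelf 2 (new)  [load 140/170]
  130 → shelf 3 (new)  [load 130/170]
  120 → shelf 4 (new)  [load 120/170]
  105 → shelf 5 (new)  [load 105/170]
  105 → shelf 6 (new)  [load 105/170]
  60 → shelf 5  [load 165/170]
  40 → shelf 3  [load 170/170]
6 shelves opened.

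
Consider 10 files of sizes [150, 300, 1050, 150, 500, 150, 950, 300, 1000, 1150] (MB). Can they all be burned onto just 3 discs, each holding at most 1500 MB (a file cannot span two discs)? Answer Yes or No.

Total = 5700 MB; ⌈5700/1500⌉ = 4.
At least 4 discs are required, but only 3 are allowed.

No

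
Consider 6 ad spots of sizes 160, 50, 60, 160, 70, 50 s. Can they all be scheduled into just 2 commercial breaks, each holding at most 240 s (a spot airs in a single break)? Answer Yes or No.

No

Total = 550 s; ⌈550/240⌉ = 3.
At least 3 commercial breaks are required, but only 2 are allowed.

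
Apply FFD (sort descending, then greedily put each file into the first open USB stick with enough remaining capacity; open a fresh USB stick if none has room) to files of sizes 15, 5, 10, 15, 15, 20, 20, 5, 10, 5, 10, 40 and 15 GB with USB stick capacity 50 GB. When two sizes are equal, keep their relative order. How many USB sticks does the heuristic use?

4

Sorted descending: 40, 20, 20, 15, 15, 15, 15, 10, 10, 10, 5, 5, 5.
  40 → USB stick 1 (new)  [load 40/50]
  20 → USB stick 2 (new)  [load 20/50]
  20 → USB stick 2  [load 40/50]
  15 → USB stick 3 (new)  [load 15/50]
  15 → USB stick 3  [load 30/50]
  15 → USB stick 3  [load 45/50]
  15 → USB stick 4 (new)  [load 15/50]
  10 → USB stick 1  [load 50/50]
  10 → USB stick 2  [load 50/50]
  10 → USB stick 4  [load 25/50]
  5 → USB stick 3  [load 50/50]
  5 → USB stick 4  [load 30/50]
  5 → USB stick 4  [load 35/50]
4 USB sticks opened.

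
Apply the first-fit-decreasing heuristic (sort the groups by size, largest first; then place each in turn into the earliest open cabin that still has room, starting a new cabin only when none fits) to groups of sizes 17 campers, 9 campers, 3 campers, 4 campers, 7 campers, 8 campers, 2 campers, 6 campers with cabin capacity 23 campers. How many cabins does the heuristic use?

Sorted descending: 17, 9, 8, 7, 6, 4, 3, 2.
  17 → cabin 1 (new)  [load 17/23]
  9 → cabin 2 (new)  [load 9/23]
  8 → cabin 2  [load 17/23]
  7 → cabin 3 (new)  [load 7/23]
  6 → cabin 1  [load 23/23]
  4 → cabin 2  [load 21/23]
  3 → cabin 3  [load 10/23]
  2 → cabin 2  [load 23/23]
3 cabins opened.

3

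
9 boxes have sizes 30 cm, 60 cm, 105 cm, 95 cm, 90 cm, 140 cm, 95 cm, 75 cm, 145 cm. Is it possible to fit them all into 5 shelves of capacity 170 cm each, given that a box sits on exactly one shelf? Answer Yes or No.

Total = 835 cm; ⌈835/170⌉ = 5.
6 boxes each exceed half the capacity and cannot share a shelf, forcing at least 6 shelves.
At least 6 shelves are required, but only 5 are allowed.

No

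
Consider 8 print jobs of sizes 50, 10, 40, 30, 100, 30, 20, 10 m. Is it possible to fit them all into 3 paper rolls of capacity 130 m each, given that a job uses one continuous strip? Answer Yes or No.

A valid assignment using 3 paper rolls:
  roll 1: 100 + 30 = 130
  roll 2: 50 + 40 + 30 + 10 = 130
  roll 3: 20 + 10 = 30
Every load is within 130 m, so 3 paper rolls suffice.

Yes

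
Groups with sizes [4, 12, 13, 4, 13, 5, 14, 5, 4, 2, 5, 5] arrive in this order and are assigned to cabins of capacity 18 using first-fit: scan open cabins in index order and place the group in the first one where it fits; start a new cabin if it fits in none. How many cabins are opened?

5

  4 → cabin 1 (new)  [load 4/18]
  12 → cabin 1  [load 16/18]
  13 → cabin 2 (new)  [load 13/18]
  4 → cabin 2  [load 17/18]
  13 → cabin 3 (new)  [load 13/18]
  5 → cabin 3  [load 18/18]
  14 → cabin 4 (new)  [load 14/18]
  5 → cabin 5 (new)  [load 5/18]
  4 → cabin 4  [load 18/18]
  2 → cabin 1  [load 18/18]
  5 → cabin 5  [load 10/18]
  5 → cabin 5  [load 15/18]
5 cabins opened.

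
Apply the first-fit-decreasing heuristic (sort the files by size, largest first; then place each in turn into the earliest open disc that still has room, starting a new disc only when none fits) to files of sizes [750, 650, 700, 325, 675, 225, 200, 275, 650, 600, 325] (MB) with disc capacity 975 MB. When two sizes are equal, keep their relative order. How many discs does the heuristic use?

Sorted descending: 750, 700, 675, 650, 650, 600, 325, 325, 275, 225, 200.
  750 → disc 1 (new)  [load 750/975]
  700 → disc 2 (new)  [load 700/975]
  675 → disc 3 (new)  [load 675/975]
  650 → disc 4 (new)  [load 650/975]
  650 → disc 5 (new)  [load 650/975]
  600 → disc 6 (new)  [load 600/975]
  325 → disc 4  [load 975/975]
  325 → disc 5  [load 975/975]
  275 → disc 2  [load 975/975]
  225 → disc 1  [load 975/975]
  200 → disc 3  [load 875/975]
6 discs opened.

6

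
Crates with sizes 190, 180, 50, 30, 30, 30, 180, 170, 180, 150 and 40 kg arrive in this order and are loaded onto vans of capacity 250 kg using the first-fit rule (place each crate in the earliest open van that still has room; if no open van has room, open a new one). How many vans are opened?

6

  190 → van 1 (new)  [load 190/250]
  180 → van 2 (new)  [load 180/250]
  50 → van 1  [load 240/250]
  30 → van 2  [load 210/250]
  30 → van 2  [load 240/250]
  30 → van 3 (new)  [load 30/250]
  180 → van 3  [load 210/250]
  170 → van 4 (new)  [load 170/250]
  180 → van 5 (new)  [load 180/250]
  150 → van 6 (new)  [load 150/250]
  40 → van 3  [load 250/250]
6 vans opened.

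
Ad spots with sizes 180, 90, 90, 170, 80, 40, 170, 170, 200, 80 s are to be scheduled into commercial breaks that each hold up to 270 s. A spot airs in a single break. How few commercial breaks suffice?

Total = 200 + 180 + 170 + 170 + 170 + 90 + 90 + 80 + 80 + 40 = 1270 s.
Lower bound: ⌈1270/270⌉ = 5 commercial breaks.
A packing using 5 commercial breaks:
  break 1: 200 + 40 = 240
  break 2: 180 + 90 = 270
  break 3: 170 + 90 = 260
  break 4: 170 + 80 = 250
  break 5: 170 + 80 = 250
This matches the lower bound, so 5 is optimal.

5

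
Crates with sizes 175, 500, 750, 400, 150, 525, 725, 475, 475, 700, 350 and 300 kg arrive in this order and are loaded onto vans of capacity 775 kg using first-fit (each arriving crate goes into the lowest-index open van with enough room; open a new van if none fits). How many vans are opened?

9

  175 → van 1 (new)  [load 175/775]
  500 → van 1  [load 675/775]
  750 → van 2 (new)  [load 750/775]
  400 → van 3 (new)  [load 400/775]
  150 → van 3  [load 550/775]
  525 → van 4 (new)  [load 525/775]
  725 → van 5 (new)  [load 725/775]
  475 → van 6 (new)  [load 475/775]
  475 → van 7 (new)  [load 475/775]
  700 → van 8 (new)  [load 700/775]
  350 → van 9 (new)  [load 350/775]
  300 → van 6  [load 775/775]
9 vans opened.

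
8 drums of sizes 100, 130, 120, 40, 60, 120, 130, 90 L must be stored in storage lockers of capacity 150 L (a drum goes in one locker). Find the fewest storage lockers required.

Total = 130 + 130 + 120 + 120 + 100 + 90 + 60 + 40 = 790 L.
Lower bound: ⌈790/150⌉ = 6 storage lockers.
A packing using 6 storage lockers:
  locker 1: 130 = 130
  locker 2: 130 = 130
  locker 3: 120 = 120
  locker 4: 120 = 120
  locker 5: 100 + 40 = 140
  locker 6: 90 + 60 = 150
This matches the lower bound, so 6 is optimal.

6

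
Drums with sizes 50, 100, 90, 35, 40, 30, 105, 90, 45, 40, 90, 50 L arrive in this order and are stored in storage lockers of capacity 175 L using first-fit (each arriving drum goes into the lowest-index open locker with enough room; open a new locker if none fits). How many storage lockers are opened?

5

  50 → locker 1 (new)  [load 50/175]
  100 → locker 1  [load 150/175]
  90 → locker 2 (new)  [load 90/175]
  35 → locker 2  [load 125/175]
  40 → locker 2  [load 165/175]
  30 → locker 3 (new)  [load 30/175]
  105 → locker 3  [load 135/175]
  90 → locker 4 (new)  [load 90/175]
  45 → locker 4  [load 135/175]
  40 → locker 3  [load 175/175]
  90 → locker 5 (new)  [load 90/175]
  50 → locker 5  [load 140/175]
5 storage lockers opened.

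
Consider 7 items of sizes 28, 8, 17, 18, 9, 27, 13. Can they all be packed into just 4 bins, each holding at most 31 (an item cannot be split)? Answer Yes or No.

Total = 120; ⌈120/31⌉ = 4.
The bound of 4 does not rule out 4, but exhaustive search shows no assignment into 4 bins of capacity 31 exists — the minimum is 5.

No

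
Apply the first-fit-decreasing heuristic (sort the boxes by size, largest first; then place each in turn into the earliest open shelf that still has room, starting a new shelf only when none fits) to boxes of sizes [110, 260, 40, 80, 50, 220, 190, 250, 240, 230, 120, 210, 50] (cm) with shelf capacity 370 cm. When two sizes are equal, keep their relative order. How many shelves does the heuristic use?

7

Sorted descending: 260, 250, 240, 230, 220, 210, 190, 120, 110, 80, 50, 50, 40.
  260 → shelf 1 (new)  [load 260/370]
  250 → shelf 2 (new)  [load 250/370]
  240 → shelf 3 (new)  [load 240/370]
  230 → shelf 4 (new)  [load 230/370]
  220 → shelf 5 (new)  [load 220/370]
  210 → shelf 6 (new)  [load 210/370]
  190 → shelf 7 (new)  [load 190/370]
  120 → shelf 2  [load 370/370]
  110 → shelf 1  [load 370/370]
  80 → shelf 3  [load 320/370]
  50 → shelf 3  [load 370/370]
  50 → shelf 4  [load 280/370]
  40 → shelf 4  [load 320/370]
7 shelves opened.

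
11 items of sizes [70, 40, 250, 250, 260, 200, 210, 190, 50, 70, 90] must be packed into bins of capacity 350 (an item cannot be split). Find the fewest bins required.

6

Total = 260 + 250 + 250 + 210 + 200 + 190 + 90 + 70 + 70 + 50 + 40 = 1680.
Lower bound: ⌈1680/350⌉ = 5 bins.
Also, 6 items each exceed 175, and no two of those can share a bin, so at least 6 bins are needed.
A packing using 6 bins:
  bin 1: 260 + 90 = 350
  bin 2: 250 + 70 = 320
  bin 3: 250 + 70 = 320
  bin 4: 210 + 50 + 40 = 300
  bin 5: 200 = 200
  bin 6: 190 = 190
This matches the lower bound, so 6 is optimal.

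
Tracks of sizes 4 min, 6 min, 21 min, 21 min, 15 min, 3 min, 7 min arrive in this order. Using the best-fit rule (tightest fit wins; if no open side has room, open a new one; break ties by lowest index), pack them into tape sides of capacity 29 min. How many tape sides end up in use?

  4 → side 1 (new)  [load 4/29]
  6 → side 1  [load 10/29]
  21 → side 2 (new)  [load 21/29]
  21 → side 3 (new)  [load 21/29]
  15 → side 1  [load 25/29]
  3 → side 1  [load 28/29]
  7 → side 2  [load 28/29]
3 tape sides opened.

3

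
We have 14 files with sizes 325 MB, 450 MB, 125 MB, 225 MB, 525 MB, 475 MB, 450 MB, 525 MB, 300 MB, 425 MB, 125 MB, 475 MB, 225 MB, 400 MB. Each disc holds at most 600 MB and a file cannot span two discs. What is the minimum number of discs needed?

Total = 525 + 525 + 475 + 475 + 450 + 450 + 425 + 400 + 325 + 300 + 225 + 225 + 125 + 125 = 5050 MB.
Lower bound: ⌈5050/600⌉ = 9 discs.
A packing using 10 discs:
  disc 1: 525 = 525
  disc 2: 525 = 525
  disc 3: 475 + 125 = 600
  disc 4: 475 + 125 = 600
  disc 5: 450 = 450
  disc 6: 450 = 450
  disc 7: 425 = 425
  disc 8: 400 = 400
  disc 9: 325 + 225 = 550
  disc 10: 300 + 225 = 525
No arrangement into 9 discs stays within capacity, so 10 is optimal.

10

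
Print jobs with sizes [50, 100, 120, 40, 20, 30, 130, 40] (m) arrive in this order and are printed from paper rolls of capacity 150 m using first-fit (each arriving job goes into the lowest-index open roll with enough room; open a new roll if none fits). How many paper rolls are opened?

4

  50 → roll 1 (new)  [load 50/150]
  100 → roll 1  [load 150/150]
  120 → roll 2 (new)  [load 120/150]
  40 → roll 3 (new)  [load 40/150]
  20 → roll 2  [load 140/150]
  30 → roll 3  [load 70/150]
  130 → roll 4 (new)  [load 130/150]
  40 → roll 3  [load 110/150]
4 paper rolls opened.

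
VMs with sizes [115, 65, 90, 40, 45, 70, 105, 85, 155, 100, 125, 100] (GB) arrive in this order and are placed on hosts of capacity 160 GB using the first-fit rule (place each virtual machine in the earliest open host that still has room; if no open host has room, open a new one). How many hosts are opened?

  115 → host 1 (new)  [load 115/160]
  65 → host 2 (new)  [load 65/160]
  90 → host 2  [load 155/160]
  40 → host 1  [load 155/160]
  45 → host 3 (new)  [load 45/160]
  70 → host 3  [load 115/160]
  105 → host 4 (new)  [load 105/160]
  85 → host 5 (new)  [load 85/160]
  155 → host 6 (new)  [load 155/160]
  100 → host 7 (new)  [load 100/160]
  125 → host 8 (new)  [load 125/160]
  100 → host 9 (new)  [load 100/160]
9 hosts opened.

9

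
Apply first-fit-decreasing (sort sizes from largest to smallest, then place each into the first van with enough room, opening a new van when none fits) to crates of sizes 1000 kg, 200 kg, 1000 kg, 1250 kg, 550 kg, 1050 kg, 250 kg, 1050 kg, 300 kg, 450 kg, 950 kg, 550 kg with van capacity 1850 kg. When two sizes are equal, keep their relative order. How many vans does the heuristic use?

Sorted descending: 1250, 1050, 1050, 1000, 1000, 950, 550, 550, 450, 300, 250, 200.
  1250 → van 1 (new)  [load 1250/1850]
  1050 → van 2 (new)  [load 1050/1850]
  1050 → van 3 (new)  [load 1050/1850]
  1000 → van 4 (new)  [load 1000/1850]
  1000 → van 5 (new)  [load 1000/1850]
  950 → van 6 (new)  [load 950/1850]
  550 → van 1  [load 1800/1850]
  550 → van 2  [load 1600/1850]
  450 → van 3  [load 1500/1850]
  300 → van 3  [load 1800/1850]
  250 → van 2  [load 1850/1850]
  200 → van 4  [load 1200/1850]
6 vans opened.

6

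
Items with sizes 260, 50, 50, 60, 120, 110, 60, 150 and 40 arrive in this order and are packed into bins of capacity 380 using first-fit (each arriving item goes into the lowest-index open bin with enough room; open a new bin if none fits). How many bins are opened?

3

  260 → bin 1 (new)  [load 260/380]
  50 → bin 1  [load 310/380]
  50 → bin 1  [load 360/380]
  60 → bin 2 (new)  [load 60/380]
  120 → bin 2  [load 180/380]
  110 → bin 2  [load 290/380]
  60 → bin 2  [load 350/380]
  150 → bin 3 (new)  [load 150/380]
  40 → bin 3  [load 190/380]
3 bins opened.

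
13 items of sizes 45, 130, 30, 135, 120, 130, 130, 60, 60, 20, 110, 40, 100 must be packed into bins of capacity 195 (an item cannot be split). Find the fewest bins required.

Total = 135 + 130 + 130 + 130 + 120 + 110 + 100 + 60 + 60 + 45 + 40 + 30 + 20 = 1110.
Lower bound: ⌈1110/195⌉ = 6 bins.
Also, 7 items each exceed 195/2, and no two of those can share a bin, so at least 7 bins are needed.
A packing using 7 bins:
  bin 1: 135 + 60 = 195
  bin 2: 130 + 60 = 190
  bin 3: 130 + 45 + 20 = 195
  bin 4: 130 + 40 = 170
  bin 5: 120 + 30 = 150
  bin 6: 110 = 110
  bin 7: 100 = 100
This matches the lower bound, so 7 is optimal.

7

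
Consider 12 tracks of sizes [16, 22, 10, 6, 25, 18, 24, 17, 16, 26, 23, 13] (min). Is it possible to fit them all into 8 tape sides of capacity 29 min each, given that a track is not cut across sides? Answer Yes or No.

No

Total = 216 min; ⌈216/29⌉ = 8.
9 tracks each exceed half the capacity and cannot share a side, forcing at least 9 tape sides.
At least 9 tape sides are required, but only 8 are allowed.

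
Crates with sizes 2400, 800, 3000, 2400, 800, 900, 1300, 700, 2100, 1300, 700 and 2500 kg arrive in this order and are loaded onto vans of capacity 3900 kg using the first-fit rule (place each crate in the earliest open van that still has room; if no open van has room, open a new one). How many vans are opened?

  2400 → van 1 (new)  [load 2400/3900]
  800 → van 1  [load 3200/3900]
  3000 → van 2 (new)  [load 3000/3900]
  2400 → van 3 (new)  [load 2400/3900]
  800 → van 2  [load 3800/3900]
  900 → van 3  [load 3300/3900]
  1300 → van 4 (new)  [load 1300/3900]
  700 → van 1  [load 3900/3900]
  2100 → van 4  [load 3400/3900]
  1300 → van 5 (new)  [load 1300/3900]
  700 → van 5  [load 2000/3900]
  2500 → van 6 (new)  [load 2500/3900]
6 vans opened.

6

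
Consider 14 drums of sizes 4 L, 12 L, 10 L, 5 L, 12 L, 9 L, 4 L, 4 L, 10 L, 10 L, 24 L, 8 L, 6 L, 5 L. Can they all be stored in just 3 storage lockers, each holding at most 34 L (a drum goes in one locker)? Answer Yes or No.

No

Total = 123 L; ⌈123/34⌉ = 4.
At least 4 storage lockers are required, but only 3 are allowed.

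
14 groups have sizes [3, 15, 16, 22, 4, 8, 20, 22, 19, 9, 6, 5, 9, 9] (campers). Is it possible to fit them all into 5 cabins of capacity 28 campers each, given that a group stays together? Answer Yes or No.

No

Total = 167 campers; ⌈167/28⌉ = 6.
At least 6 cabins are required, but only 5 are allowed.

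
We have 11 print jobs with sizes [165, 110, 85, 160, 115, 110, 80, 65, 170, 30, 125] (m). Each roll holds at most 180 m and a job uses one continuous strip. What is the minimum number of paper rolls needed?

8

Total = 170 + 165 + 160 + 125 + 115 + 110 + 110 + 85 + 80 + 65 + 30 = 1215 m.
Lower bound: ⌈1215/180⌉ = 7 paper rolls.
A packing using 8 paper rolls:
  roll 1: 170 = 170
  roll 2: 165 = 165
  roll 3: 160 = 160
  roll 4: 125 + 30 = 155
  roll 5: 115 + 65 = 180
  roll 6: 110 = 110
  roll 7: 110 = 110
  roll 8: 85 + 80 = 165
No arrangement into 7 paper rolls stays within capacity, so 8 is optimal.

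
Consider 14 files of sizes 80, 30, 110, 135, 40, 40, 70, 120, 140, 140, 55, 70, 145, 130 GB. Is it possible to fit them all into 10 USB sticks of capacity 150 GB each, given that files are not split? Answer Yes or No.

A valid assignment using 10 USB sticks:
  USB stick 1: 145 = 145
  USB stick 2: 140 = 140
  USB stick 3: 140 = 140
  USB stick 4: 135 = 135
  USB stick 5: 130 = 130
  USB stick 6: 120 + 30 = 150
  USB stick 7: 110 + 40 = 150
  USB stick 8: 80 + 70 = 150
  USB stick 9: 70 + 55 = 125
  USB stick 10: 40 = 40
Every load is within 150 GB, so 10 USB sticks suffice.

Yes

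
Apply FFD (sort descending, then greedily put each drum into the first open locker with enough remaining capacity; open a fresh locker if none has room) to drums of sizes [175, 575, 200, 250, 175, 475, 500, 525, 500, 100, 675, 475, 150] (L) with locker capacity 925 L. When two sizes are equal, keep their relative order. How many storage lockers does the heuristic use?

7

Sorted descending: 675, 575, 525, 500, 500, 475, 475, 250, 200, 175, 175, 150, 100.
  675 → locker 1 (new)  [load 675/925]
  575 → locker 2 (new)  [load 575/925]
  525 → locker 3 (new)  [load 525/925]
  500 → locker 4 (new)  [load 500/925]
  500 → locker 5 (new)  [load 500/925]
  475 → locker 6 (new)  [load 475/925]
  475 → locker 7 (new)  [load 475/925]
  250 → locker 1  [load 925/925]
  200 → locker 2  [load 775/925]
  175 → locker 3  [load 700/925]
  175 → locker 3  [load 875/925]
  150 → locker 2  [load 925/925]
  100 → locker 4  [load 600/925]
7 storage lockers opened.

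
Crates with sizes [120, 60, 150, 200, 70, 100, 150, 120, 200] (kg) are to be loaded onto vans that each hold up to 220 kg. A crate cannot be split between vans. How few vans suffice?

6

Total = 200 + 200 + 150 + 150 + 120 + 120 + 100 + 70 + 60 = 1170 kg.
Lower bound: ⌈1170/220⌉ = 6 vans.
A packing using 6 vans:
  van 1: 200 = 200
  van 2: 200 = 200
  van 3: 150 + 70 = 220
  van 4: 150 + 60 = 210
  van 5: 120 + 100 = 220
  van 6: 120 = 120
This matches the lower bound, so 6 is optimal.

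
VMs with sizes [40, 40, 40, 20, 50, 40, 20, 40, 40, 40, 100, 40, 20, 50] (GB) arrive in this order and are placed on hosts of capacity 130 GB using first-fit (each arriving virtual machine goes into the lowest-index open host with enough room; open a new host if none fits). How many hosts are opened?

5

  40 → host 1 (new)  [load 40/130]
  40 → host 1  [load 80/130]
  40 → host 1  [load 120/130]
  20 → host 2 (new)  [load 20/130]
  50 → host 2  [load 70/130]
  40 → host 2  [load 110/130]
  20 → host 2  [load 130/130]
  40 → host 3 (new)  [load 40/130]
  40 → host 3  [load 80/130]
  40 → host 3  [load 120/130]
  100 → host 4 (new)  [load 100/130]
  40 → host 5 (new)  [load 40/130]
  20 → host 4  [load 120/130]
  50 → host 5  [load 90/130]
5 hosts opened.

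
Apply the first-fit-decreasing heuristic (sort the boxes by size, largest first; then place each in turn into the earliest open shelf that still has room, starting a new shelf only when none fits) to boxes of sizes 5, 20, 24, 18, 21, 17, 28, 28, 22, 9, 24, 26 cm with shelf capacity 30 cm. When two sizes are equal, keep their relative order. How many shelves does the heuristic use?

10

Sorted descending: 28, 28, 26, 24, 24, 22, 21, 20, 18, 17, 9, 5.
  28 → shelf 1 (new)  [load 28/30]
  28 → shelf 2 (new)  [load 28/30]
  26 → shelf 3 (new)  [load 26/30]
  24 → shelf 4 (new)  [load 24/30]
  24 → shelf 5 (new)  [load 24/30]
  22 → shelf 6 (new)  [load 22/30]
  21 → shelf 7 (new)  [load 21/30]
  20 → shelf 8 (new)  [load 20/30]
  18 → shelf 9 (new)  [load 18/30]
  17 → shelf 10 (new)  [load 17/30]
  9 → shelf 7  [load 30/30]
  5 → shelf 4  [load 29/30]
10 shelves opened.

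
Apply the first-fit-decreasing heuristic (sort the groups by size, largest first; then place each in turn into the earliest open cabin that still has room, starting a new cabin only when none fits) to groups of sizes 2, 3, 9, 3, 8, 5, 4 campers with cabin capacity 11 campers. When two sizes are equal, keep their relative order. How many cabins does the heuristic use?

4

Sorted descending: 9, 8, 5, 4, 3, 3, 2.
  9 → cabin 1 (new)  [load 9/11]
  8 → cabin 2 (new)  [load 8/11]
  5 → cabin 3 (new)  [load 5/11]
  4 → cabin 3  [load 9/11]
  3 → cabin 2  [load 11/11]
  3 → cabin 4 (new)  [load 3/11]
  2 → cabin 1  [load 11/11]
4 cabins opened.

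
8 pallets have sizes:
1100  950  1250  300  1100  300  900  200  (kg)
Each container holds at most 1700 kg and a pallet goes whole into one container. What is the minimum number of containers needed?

5

Total = 1250 + 1100 + 1100 + 950 + 900 + 300 + 300 + 200 = 6100 kg.
Lower bound: ⌈6100/1700⌉ = 4 containers.
Also, 5 pallets each exceed 850 kg, and no two of those can share a container, so at least 5 containers are needed.
A packing using 5 containers:
  container 1: 1250 + 300 = 1550
  container 2: 1100 + 300 + 200 = 1600
  container 3: 1100 = 1100
  container 4: 950 = 950
  container 5: 900 = 900
This matches the lower bound, so 5 is optimal.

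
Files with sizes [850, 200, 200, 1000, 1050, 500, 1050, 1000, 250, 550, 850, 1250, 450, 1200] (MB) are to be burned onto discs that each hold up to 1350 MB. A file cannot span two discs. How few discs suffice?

Total = 1250 + 1200 + 1050 + 1050 + 1000 + 1000 + 850 + 850 + 550 + 500 + 450 + 250 + 200 + 200 = 10400 MB.
Lower bound: ⌈10400/1350⌉ = 8 discs.
A packing using 9 discs:
  disc 1: 1250 = 1250
  disc 2: 1200 = 1200
  disc 3: 1050 + 250 = 1300
  disc 4: 1050 + 200 = 1250
  disc 5: 1000 + 200 = 1200
  disc 6: 1000 = 1000
  disc 7: 850 + 500 = 1350
  disc 8: 850 + 450 = 1300
  disc 9: 550 = 550
No arrangement into 8 discs stays within capacity, so 9 is optimal.

9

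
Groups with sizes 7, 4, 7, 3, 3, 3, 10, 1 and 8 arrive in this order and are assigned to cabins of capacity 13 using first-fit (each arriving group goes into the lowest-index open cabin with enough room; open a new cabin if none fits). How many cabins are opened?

  7 → cabin 1 (new)  [load 7/13]
  4 → cabin 1  [load 11/13]
  7 → cabin 2 (new)  [load 7/13]
  3 → cabin 2  [load 10/13]
  3 → cabin 2  [load 13/13]
  3 → cabin 3 (new)  [load 3/13]
  10 → cabin 3  [load 13/13]
  1 → cabin 1  [load 12/13]
  8 → cabin 4 (new)  [load 8/13]
4 cabins opened.

4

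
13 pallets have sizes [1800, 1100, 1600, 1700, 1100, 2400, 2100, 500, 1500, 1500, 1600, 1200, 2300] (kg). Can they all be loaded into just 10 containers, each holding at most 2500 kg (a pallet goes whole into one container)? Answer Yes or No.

No

Total = 20400 kg; ⌈20400/2500⌉ = 9.
The bound of 9 does not rule out 10, but exhaustive search shows no assignment into 10 containers of capacity 2500 kg exists — the minimum is 11.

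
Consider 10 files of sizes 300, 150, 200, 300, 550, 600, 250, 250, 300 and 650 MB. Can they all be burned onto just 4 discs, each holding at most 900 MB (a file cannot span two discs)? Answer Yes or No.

Yes

A valid assignment using 4 discs:
  disc 1: 650 + 250 = 900
  disc 2: 600 + 300 = 900
  disc 3: 550 + 300 = 850
  disc 4: 300 + 250 + 200 + 150 = 900
Every load is within 900 MB, so 4 discs suffice.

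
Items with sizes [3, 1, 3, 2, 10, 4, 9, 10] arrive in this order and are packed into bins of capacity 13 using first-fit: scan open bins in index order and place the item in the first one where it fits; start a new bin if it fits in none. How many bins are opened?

  3 → bin 1 (new)  [load 3/13]
  1 → bin 1  [load 4/13]
  3 → bin 1  [load 7/13]
  2 → bin 1  [load 9/13]
  10 → bin 2 (new)  [load 10/13]
  4 → bin 1  [load 13/13]
  9 → bin 3 (new)  [load 9/13]
  10 → bin 4 (new)  [load 10/13]
4 bins opened.

4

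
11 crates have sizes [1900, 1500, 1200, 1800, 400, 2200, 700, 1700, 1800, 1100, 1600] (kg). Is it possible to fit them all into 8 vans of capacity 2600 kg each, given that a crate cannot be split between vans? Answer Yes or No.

A valid assignment using 8 vans:
  van 1: 2200 + 400 = 2600
  van 2: 1900 + 700 = 2600
  van 3: 1800 = 1800
  van 4: 1800 = 1800
  van 5: 1700 = 1700
  van 6: 1600 = 1600
  van 7: 1500 + 1100 = 2600
  van 8: 1200 = 1200
Every load is within 2600 kg, so 8 vans suffice.

Yes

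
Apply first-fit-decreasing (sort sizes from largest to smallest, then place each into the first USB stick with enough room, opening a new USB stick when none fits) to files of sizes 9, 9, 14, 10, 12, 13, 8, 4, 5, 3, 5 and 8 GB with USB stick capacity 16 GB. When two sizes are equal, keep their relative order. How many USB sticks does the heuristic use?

Sorted descending: 14, 13, 12, 10, 9, 9, 8, 8, 5, 5, 4, 3.
  14 → USB stick 1 (new)  [load 14/16]
  13 → USB stick 2 (new)  [load 13/16]
  12 → USB stick 3 (new)  [load 12/16]
  10 → USB stick 4 (new)  [load 10/16]
  9 → USB stick 5 (new)  [load 9/16]
  9 → USB stick 6 (new)  [load 9/16]
  8 → USB stick 7 (new)  [load 8/16]
  8 → USB stick 7  [load 16/16]
  5 → USB stick 4  [load 15/16]
  5 → USB stick 5  [load 14/16]
  4 → USB stick 3  [load 16/16]
  3 → USB stick 2  [load 16/16]
7 USB sticks opened.

7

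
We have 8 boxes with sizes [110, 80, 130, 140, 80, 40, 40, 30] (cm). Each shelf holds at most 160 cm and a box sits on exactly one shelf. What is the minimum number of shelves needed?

5

Total = 140 + 130 + 110 + 80 + 80 + 40 + 40 + 30 = 650 cm.
Lower bound: ⌈650/160⌉ = 5 shelves.
A packing using 5 shelves:
  shelf 1: 140 = 140
  shelf 2: 130 + 30 = 160
  shelf 3: 110 + 40 = 150
  shelf 4: 80 + 80 = 160
  shelf 5: 40 = 40
This matches the lower bound, so 5 is optimal.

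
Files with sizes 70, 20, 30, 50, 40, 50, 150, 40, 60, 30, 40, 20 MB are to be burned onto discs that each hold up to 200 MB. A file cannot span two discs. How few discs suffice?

3

Total = 150 + 70 + 60 + 50 + 50 + 40 + 40 + 40 + 30 + 30 + 20 + 20 = 600 MB.
Lower bound: ⌈600/200⌉ = 3 discs.
A packing using 3 discs:
  disc 1: 150 + 50 = 200
  disc 2: 70 + 60 + 50 + 20 = 200
  disc 3: 40 + 40 + 40 + 30 + 30 + 20 = 200
This matches the lower bound, so 3 is optimal.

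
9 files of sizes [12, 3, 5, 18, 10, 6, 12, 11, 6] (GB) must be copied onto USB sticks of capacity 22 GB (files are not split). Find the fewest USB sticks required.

Total = 18 + 12 + 12 + 11 + 10 + 6 + 6 + 5 + 3 = 83 GB.
Lower bound: ⌈83/22⌉ = 4 USB sticks.
A packing using 4 USB sticks:
  USB stick 1: 18 + 3 = 21
  USB stick 2: 12 + 10 = 22
  USB stick 3: 12 + 6 = 18
  USB stick 4: 11 + 6 + 5 = 22
This matches the lower bound, so 4 is optimal.

4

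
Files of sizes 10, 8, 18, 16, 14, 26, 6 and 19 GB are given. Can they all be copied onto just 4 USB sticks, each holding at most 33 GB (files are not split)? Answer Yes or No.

Yes

A valid assignment using 4 USB sticks:
  USB stick 1: 26 + 6 = 32
  USB stick 2: 19 + 14 = 33
  USB stick 3: 18 + 10 = 28
  USB stick 4: 16 + 8 = 24
Every load is within 33 GB, so 4 USB sticks suffice.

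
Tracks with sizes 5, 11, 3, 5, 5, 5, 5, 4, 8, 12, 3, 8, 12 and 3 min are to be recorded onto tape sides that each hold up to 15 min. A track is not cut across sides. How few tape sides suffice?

Total = 12 + 12 + 11 + 8 + 8 + 5 + 5 + 5 + 5 + 5 + 4 + 3 + 3 + 3 = 89 min.
Lower bound: ⌈89/15⌉ = 6 tape sides.
A packing using 7 tape sides:
  side 1: 12 + 3 = 15
  side 2: 12 + 3 = 15
  side 3: 11 + 4 = 15
  side 4: 8 + 5 = 13
  side 5: 8 + 5 = 13
  side 6: 5 + 5 + 5 = 15
  side 7: 3 = 3
No arrangement into 6 tape sides stays within capacity, so 7 is optimal.

7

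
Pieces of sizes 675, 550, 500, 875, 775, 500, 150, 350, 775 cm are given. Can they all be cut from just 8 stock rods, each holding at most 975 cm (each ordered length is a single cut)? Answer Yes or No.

Yes

A valid assignment using 7 stock rods:
  stock rod 1: 875 = 875
  stock rod 2: 775 + 150 = 925
  stock rod 3: 775 = 775
  stock rod 4: 675 = 675
  stock rod 5: 550 + 350 = 900
  stock rod 6: 500 = 500
  stock rod 7: 500 = 500
That uses only 7 ≤ 8, so 8 stock rods are enough.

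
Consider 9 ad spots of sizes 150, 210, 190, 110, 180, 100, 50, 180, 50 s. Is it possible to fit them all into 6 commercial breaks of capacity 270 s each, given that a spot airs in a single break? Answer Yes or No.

Yes

A valid assignment using 6 commercial breaks:
  break 1: 210 + 50 = 260
  break 2: 190 + 50 = 240
  break 3: 180 = 180
  break 4: 180 = 180
  break 5: 150 + 110 = 260
  break 6: 100 = 100
Every load is within 270 s, so 6 commercial breaks suffice.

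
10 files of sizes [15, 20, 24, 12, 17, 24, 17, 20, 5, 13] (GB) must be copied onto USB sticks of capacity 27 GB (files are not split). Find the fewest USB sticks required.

Total = 24 + 24 + 20 + 20 + 17 + 17 + 15 + 13 + 12 + 5 = 167 GB.
Lower bound: ⌈167/27⌉ = 7 USB sticks.
A packing using 8 USB sticks:
  USB stick 1: 24 = 24
  USB stick 2: 24 = 24
  USB stick 3: 20 + 5 = 25
  USB stick 4: 20 = 20
  USB stick 5: 17 = 17
  USB stick 6: 17 = 17
  USB stick 7: 15 + 12 = 27
  USB stick 8: 13 = 13
No arrangement into 7 USB sticks stays within capacity, so 8 is optimal.

8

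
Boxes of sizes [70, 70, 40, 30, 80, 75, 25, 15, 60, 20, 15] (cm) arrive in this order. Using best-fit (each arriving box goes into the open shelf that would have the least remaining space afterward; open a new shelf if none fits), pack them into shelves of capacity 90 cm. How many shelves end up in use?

  70 → shelf 1 (new)  [load 70/90]
  70 → shelf 2 (new)  [load 70/90]
  40 → shelf 3 (new)  [load 40/90]
  30 → shelf 3  [load 70/90]
  80 → shelf 4 (new)  [load 80/90]
  75 → shelf 5 (new)  [load 75/90]
  25 → shelf 6 (new)  [load 25/90]
  15 → shelf 5  [load 90/90]
  60 → shelf 6  [load 85/90]
  20 → shelf 1  [load 90/90]
  15 → shelf 2  [load 85/90]
6 shelves opened.

6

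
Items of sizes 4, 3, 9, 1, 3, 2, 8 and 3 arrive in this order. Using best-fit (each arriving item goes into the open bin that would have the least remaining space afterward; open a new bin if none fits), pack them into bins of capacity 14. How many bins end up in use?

  4 → bin 1 (new)  [load 4/14]
  3 → bin 1  [load 7/14]
  9 → bin 2 (new)  [load 9/14]
  1 → bin 2  [load 10/14]
  3 → bin 2  [load 13/14]
  2 → bin 1  [load 9/14]
  8 → bin 3 (new)  [load 8/14]
  3 → bin 1  [load 12/14]
3 bins opened.

3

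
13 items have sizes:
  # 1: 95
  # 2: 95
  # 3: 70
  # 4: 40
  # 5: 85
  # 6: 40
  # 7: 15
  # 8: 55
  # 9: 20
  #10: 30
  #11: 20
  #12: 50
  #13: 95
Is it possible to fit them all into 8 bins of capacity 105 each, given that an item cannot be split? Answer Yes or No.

A valid assignment using 8 bins:
  bin 1: 95 = 95
  bin 2: 95 = 95
  bin 3: 95 = 95
  bin 4: 85 + 20 = 105
  bin 5: 70 + 30 = 100
  bin 6: 55 + 50 = 105
  bin 7: 40 + 40 + 20 = 100
  bin 8: 15 = 15
Every load is within 105, so 8 bins suffice.

Yes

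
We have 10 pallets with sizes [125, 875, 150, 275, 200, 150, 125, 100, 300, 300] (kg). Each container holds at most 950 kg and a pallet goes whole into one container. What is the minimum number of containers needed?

Total = 875 + 300 + 300 + 275 + 200 + 150 + 150 + 125 + 125 + 100 = 2600 kg.
Lower bound: ⌈2600/950⌉ = 3 containers.
A packing using 3 containers:
  container 1: 875 = 875
  container 2: 300 + 300 + 275 = 875
  container 3: 200 + 150 + 150 + 125 + 125 + 100 = 850
This matches the lower bound, so 3 is optimal.

3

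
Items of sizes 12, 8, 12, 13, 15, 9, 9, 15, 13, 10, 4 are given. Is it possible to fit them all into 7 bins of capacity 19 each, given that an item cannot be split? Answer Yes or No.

No

Total = 120; ⌈120/19⌉ = 7.
The bound of 7 does not rule out 7, but exhaustive search shows no assignment into 7 bins of capacity 19 exists — the minimum is 8.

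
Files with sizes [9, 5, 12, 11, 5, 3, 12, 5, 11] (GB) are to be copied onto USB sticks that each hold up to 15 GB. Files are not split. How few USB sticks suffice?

6

Total = 12 + 12 + 11 + 11 + 9 + 5 + 5 + 5 + 3 = 73 GB.
Lower bound: ⌈73/15⌉ = 5 USB sticks.
A packing using 6 USB sticks:
  USB stick 1: 12 + 3 = 15
  USB stick 2: 12 = 12
  USB stick 3: 11 = 11
  USB stick 4: 11 = 11
  USB stick 5: 9 + 5 = 14
  USB stick 6: 5 + 5 = 10
No arrangement into 5 USB sticks stays within capacity, so 6 is optimal.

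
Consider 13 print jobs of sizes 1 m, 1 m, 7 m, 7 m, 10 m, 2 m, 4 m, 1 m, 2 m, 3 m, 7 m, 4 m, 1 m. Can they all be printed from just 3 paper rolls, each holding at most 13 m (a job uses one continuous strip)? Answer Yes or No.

Total = 50 m; ⌈50/13⌉ = 4.
At least 4 paper rolls are required, but only 3 are allowed.

No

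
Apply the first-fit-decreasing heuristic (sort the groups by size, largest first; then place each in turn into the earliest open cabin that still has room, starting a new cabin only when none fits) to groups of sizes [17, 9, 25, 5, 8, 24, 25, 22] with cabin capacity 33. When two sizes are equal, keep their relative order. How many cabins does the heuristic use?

5

Sorted descending: 25, 25, 24, 22, 17, 9, 8, 5.
  25 → cabin 1 (new)  [load 25/33]
  25 → cabin 2 (new)  [load 25/33]
  24 → cabin 3 (new)  [load 24/33]
  22 → cabin 4 (new)  [load 22/33]
  17 → cabin 5 (new)  [load 17/33]
  9 → cabin 3  [load 33/33]
  8 → cabin 1  [load 33/33]
  5 → cabin 2  [load 30/33]
5 cabins opened.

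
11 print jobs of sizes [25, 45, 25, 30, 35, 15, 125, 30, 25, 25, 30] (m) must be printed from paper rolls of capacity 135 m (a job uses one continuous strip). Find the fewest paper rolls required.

4

Total = 125 + 45 + 35 + 30 + 30 + 30 + 25 + 25 + 25 + 25 + 15 = 410 m.
Lower bound: ⌈410/135⌉ = 4 paper rolls.
A packing using 4 paper rolls:
  roll 1: 125 = 125
  roll 2: 45 + 35 + 30 + 25 = 135
  roll 3: 30 + 30 + 25 + 25 + 25 = 135
  roll 4: 15 = 15
This matches the lower bound, so 4 is optimal.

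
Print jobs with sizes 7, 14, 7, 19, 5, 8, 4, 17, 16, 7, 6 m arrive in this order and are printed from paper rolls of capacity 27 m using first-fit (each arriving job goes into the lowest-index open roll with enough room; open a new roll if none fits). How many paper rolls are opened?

  7 → roll 1 (new)  [load 7/27]
  14 → roll 1  [load 21/27]
  7 → roll 2 (new)  [load 7/27]
  19 → roll 2  [load 26/27]
  5 → roll 1  [load 26/27]
  8 → roll 3 (new)  [load 8/27]
  4 → roll 3  [load 12/27]
  17 → roll 4 (new)  [load 17/27]
  16 → roll 5 (new)  [load 16/27]
  7 → roll 3  [load 19/27]
  6 → roll 3  [load 25/27]
5 paper rolls opened.

5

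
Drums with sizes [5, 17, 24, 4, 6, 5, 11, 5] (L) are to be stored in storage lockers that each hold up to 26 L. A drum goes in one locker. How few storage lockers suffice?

Total = 24 + 17 + 11 + 6 + 5 + 5 + 5 + 4 = 77 L.
Lower bound: ⌈77/26⌉ = 3 storage lockers.
A packing using 4 storage lockers:
  locker 1: 24 = 24
  locker 2: 17 + 6 = 23
  locker 3: 11 + 5 + 5 + 5 = 26
  locker 4: 4 = 4
No arrangement into 3 storage lockers stays within capacity, so 4 is optimal.

4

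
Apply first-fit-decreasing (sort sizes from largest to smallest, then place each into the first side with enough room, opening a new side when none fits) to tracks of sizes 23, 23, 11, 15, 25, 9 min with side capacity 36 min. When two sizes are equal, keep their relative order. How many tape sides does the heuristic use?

Sorted descending: 25, 23, 23, 15, 11, 9.
  25 → side 1 (new)  [load 25/36]
  23 → side 2 (new)  [load 23/36]
  23 → side 3 (new)  [load 23/36]
  15 → side 4 (new)  [load 15/36]
  11 → side 1  [load 36/36]
  9 → side 2  [load 32/36]
4 tape sides opened.

4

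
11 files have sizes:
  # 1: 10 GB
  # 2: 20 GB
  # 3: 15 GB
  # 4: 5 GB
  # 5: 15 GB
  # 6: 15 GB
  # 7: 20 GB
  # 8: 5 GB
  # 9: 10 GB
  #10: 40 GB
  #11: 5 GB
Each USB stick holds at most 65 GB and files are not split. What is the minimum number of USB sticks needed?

Total = 40 + 20 + 20 + 15 + 15 + 15 + 10 + 10 + 5 + 5 + 5 = 160 GB.
Lower bound: ⌈160/65⌉ = 3 USB sticks.
A packing using 3 USB sticks:
  USB stick 1: 40 + 20 + 5 = 65
  USB stick 2: 20 + 15 + 15 + 15 = 65
  USB stick 3: 10 + 10 + 5 + 5 = 30
This matches the lower bound, so 3 is optimal.

3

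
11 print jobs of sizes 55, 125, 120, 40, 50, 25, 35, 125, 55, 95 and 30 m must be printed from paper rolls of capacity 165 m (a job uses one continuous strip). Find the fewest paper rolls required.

Total = 125 + 125 + 120 + 95 + 55 + 55 + 50 + 40 + 35 + 30 + 25 = 755 m.
Lower bound: ⌈755/165⌉ = 5 paper rolls.
A packing using 5 paper rolls:
  roll 1: 125 + 40 = 165
  roll 2: 125 + 35 = 160
  roll 3: 120 + 30 = 150
  roll 4: 95 + 55 = 150
  roll 5: 55 + 50 + 25 = 130
This matches the lower bound, so 5 is optimal.

5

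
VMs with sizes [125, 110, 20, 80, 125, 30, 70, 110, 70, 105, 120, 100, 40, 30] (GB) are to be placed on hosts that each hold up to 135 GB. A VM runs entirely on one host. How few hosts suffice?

Total = 125 + 125 + 120 + 110 + 110 + 105 + 100 + 80 + 70 + 70 + 40 + 30 + 30 + 20 = 1135 GB.
Lower bound: ⌈1135/135⌉ = 9 hosts.
Also, 10 VMs each exceed 135/2 GB, and no two of those can share a host, so at least 10 hosts are needed.
A packing using 10 hosts:
  host 1: 125 = 125
  host 2: 125 = 125
  host 3: 120 = 120
  host 4: 110 + 20 = 130
  host 5: 110 = 110
  host 6: 105 + 30 = 135
  host 7: 100 + 30 = 130
  host 8: 80 + 40 = 120
  host 9: 70 = 70
  host 10: 70 = 70
This matches the lower bound, so 10 is optimal.

10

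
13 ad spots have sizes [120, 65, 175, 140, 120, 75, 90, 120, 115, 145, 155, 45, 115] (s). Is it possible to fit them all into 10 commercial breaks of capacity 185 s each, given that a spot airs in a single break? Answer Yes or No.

Yes

A valid assignment using 10 commercial breaks:
  break 1: 175 = 175
  break 2: 155 = 155
  break 3: 145 = 145
  break 4: 140 + 45 = 185
  break 5: 120 + 65 = 185
  break 6: 120 = 120
  break 7: 120 = 120
  break 8: 115 = 115
  break 9: 115 = 115
  break 10: 90 + 75 = 165
Every load is within 185 s, so 10 commercial breaks suffice.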